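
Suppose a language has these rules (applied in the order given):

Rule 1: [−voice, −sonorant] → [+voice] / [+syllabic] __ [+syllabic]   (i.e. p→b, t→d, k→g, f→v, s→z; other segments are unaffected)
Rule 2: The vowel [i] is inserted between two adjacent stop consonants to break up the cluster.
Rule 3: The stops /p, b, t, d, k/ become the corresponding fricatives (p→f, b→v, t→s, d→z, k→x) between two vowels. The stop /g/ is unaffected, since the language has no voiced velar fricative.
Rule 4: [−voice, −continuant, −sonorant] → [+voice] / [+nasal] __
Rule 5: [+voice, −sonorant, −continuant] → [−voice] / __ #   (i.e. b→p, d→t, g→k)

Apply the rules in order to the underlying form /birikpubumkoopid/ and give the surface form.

birixifuvumgoovit

Rule 1 (intervocalic voicing): /p/ is a voiceless obstruent between vowels /o/ and /i/, so it voices to [b]. /birikpubumkoopid/ → birikpubumkoobid.
Rule 2 (stop-cluster i-epenthesis): /k/ and /p/ form a stop–stop cluster, so [i] is inserted between them. /birikpubumkoobid/ → birikipubumkoobid.
Rule 3 (intervocalic spirantization): /k/ is a stop between vowels /i/ and /i/, so it spirantizes to the fricative [x]. /p/ is a stop between vowels /i/ and /u/, so it spirantizes to the fricative [f]. /b/ is a stop between vowels /u/ and /u/, so it spirantizes to the fricative [v]. /b/ is a stop between vowels /o/ and /i/, so it spirantizes to the fricative [v]. /birikipubumkoobid/ → birixifuvumkoovid.
Rule 4 (post-nasal voicing): /k/ is a voiceless stop immediately after the nasal /m/, so it voices to [g]. /birixifuvumkoovid/ → birixifuvumgoovid.
Rule 5 (final devoicing): /d/ is a voiced stop in word-final position, so it devoices to [t]. /birixifuvumgoovid/ → birixifuvumgoovit.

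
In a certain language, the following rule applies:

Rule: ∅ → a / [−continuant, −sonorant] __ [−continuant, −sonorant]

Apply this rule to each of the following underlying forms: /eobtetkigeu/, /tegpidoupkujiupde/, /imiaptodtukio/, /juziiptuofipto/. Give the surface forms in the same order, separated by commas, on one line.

/eobtetkigeu/: /b/ and /t/ form a stop–stop cluster, so [a] is inserted between them. /t/ and /k/ form a stop–stop cluster, so [a] is inserted between them. → [eobatetakigeu].
/tegpidoupkujiupde/: /g/ and /p/ form a stop–stop cluster, so [a] is inserted between them. /p/ and /k/ form a stop–stop cluster, so [a] is inserted between them. /p/ and /d/ form a stop–stop cluster, so [a] is inserted between them. → [tegapidoupakujiupade].
/imiaptodtukio/: /p/ and /t/ form a stop–stop cluster, so [a] is inserted between them. /d/ and /t/ form a stop–stop cluster, so [a] is inserted between them. → [imiapatodatukio].
/juziiptuofipto/: /p/ and /t/ form a stop–stop cluster, so [a] is inserted between them. /p/ and /t/ form a stop–stop cluster, so [a] is inserted between them. → [juziipatuofipato].

eobatetakigeu, tegapidoupakujiupade, imiapatodatukio, juziipatuofipato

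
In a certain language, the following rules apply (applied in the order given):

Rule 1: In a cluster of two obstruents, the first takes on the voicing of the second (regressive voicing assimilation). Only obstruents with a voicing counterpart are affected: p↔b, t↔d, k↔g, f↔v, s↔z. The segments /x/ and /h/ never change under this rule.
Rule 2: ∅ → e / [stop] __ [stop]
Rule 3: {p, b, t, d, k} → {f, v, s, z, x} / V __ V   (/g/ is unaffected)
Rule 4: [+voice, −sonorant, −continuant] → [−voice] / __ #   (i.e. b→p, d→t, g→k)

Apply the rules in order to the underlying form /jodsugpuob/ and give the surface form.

Rule 1 (regressive voicing assimilation): /d/ precedes the voiceless obstruent /s/, so it devoices to [t] by assimilation. /g/ precedes the voiceless obstruent /p/, so it devoices to [k] by assimilation. /jodsugpuob/ → jotsukpuob.
Rule 2 (stop-cluster e-epenthesis): /k/ and /p/ form a stop–stop cluster, so [e] is inserted between them. /jotsukpuob/ → jotsukepuob.
Rule 3 (intervocalic spirantization): /k/ is a stop between vowels /u/ and /e/, so it spirantizes to the fricative [x]. /p/ is a stop between vowels /e/ and /u/, so it spirantizes to the fricative [f]. /jotsukepuob/ → jotsuxefuob.
Rule 4 (final devoicing): /b/ is a voiced stop in word-final position, so it devoices to [p]. /jotsuxefuob/ → jotsuxefuop.

jotsuxefuop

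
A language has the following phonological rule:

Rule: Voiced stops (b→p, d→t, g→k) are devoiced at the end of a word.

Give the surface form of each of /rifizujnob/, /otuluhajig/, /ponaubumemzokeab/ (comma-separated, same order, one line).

rifizujnop, otuluhajik, ponaubumemzokeap

/rifizujnob/: /b/ is a voiced stop in word-final position, so it devoices to [p]. → [rifizujnop].
/otuluhajig/: /g/ is a voiced stop in word-final position, so it devoices to [k]. → [otuluhajik].
/ponaubumemzokeab/: /b/ is a voiced stop in word-final position, so it devoices to [p]. → [ponaubumemzokeap].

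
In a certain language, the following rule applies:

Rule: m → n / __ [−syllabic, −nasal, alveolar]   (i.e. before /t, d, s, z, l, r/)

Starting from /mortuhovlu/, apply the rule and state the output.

mortuhovlu

No segment of /mortuhovlu/ meets the structural description of the rule, so the form surfaces unchanged.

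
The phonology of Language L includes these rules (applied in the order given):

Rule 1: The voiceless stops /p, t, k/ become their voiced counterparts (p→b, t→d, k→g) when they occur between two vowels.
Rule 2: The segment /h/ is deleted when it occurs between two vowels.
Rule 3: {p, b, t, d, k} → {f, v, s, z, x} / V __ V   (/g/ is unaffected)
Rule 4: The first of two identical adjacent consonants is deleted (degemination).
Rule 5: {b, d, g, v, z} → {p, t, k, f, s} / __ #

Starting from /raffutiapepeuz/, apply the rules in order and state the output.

Rule 1 (intervocalic voicing): /t/ is a voiceless stop between vowels /u/ and /i/, so it voices to [d]. /p/ is a voiceless stop between vowels /a/ and /e/, so it voices to [b]. /p/ is a voiceless stop between vowels /e/ and /e/, so it voices to [b]. /raffutiapepeuz/ → raffudiabebeuz.
Rule 2 (intervocalic h-deletion): no segment meets the environment; /raffudiabebeuz/ is unchanged.
Rule 3 (intervocalic spirantization): /d/ is a stop between vowels /u/ and /i/, so it spirantizes to the fricative [z]. /b/ is a stop between vowels /a/ and /e/, so it spirantizes to the fricative [v]. /b/ is a stop between vowels /e/ and /e/, so it spirantizes to the fricative [v]. /raffudiabebeuz/ → raffuziaveveuz.
Rule 4 (degemination): /ff/ is a geminate; the first /f/ deletes. /raffuziaveveuz/ → rafuziaveveuz.
Rule 5 (final devoicing): /z/ is a voiced obstruent in word-final position, so it devoices to [s]. /rafuziaveveuz/ → rafuziaveveus.

rafuziaveveus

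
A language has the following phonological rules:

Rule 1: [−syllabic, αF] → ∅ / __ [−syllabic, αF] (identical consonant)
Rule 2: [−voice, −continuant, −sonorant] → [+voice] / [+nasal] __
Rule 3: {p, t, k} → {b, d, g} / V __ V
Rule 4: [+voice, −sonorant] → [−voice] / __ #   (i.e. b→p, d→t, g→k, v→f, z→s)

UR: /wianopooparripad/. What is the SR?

Rule 1 (degemination): /rr/ is a geminate; the first /r/ deletes. /wianopooparripad/ → wianopooparipad.
Rule 2 (post-nasal voicing): no segment meets the environment; /wianopooparipad/ is unchanged.
Rule 3 (intervocalic voicing): /p/ is a voiceless stop between vowels /o/ and /o/, so it voices to [b]. /p/ is a voiceless stop between vowels /o/ and /a/, so it voices to [b]. /p/ is a voiceless stop between vowels /i/ and /a/, so it voices to [b]. /wianopooparipad/ → wianoboobaribad.
Rule 4 (final devoicing): /d/ is a voiced obstruent in word-final position, so it devoices to [t]. /wianoboobaribad/ → wianoboobaribat.

wianoboobaribat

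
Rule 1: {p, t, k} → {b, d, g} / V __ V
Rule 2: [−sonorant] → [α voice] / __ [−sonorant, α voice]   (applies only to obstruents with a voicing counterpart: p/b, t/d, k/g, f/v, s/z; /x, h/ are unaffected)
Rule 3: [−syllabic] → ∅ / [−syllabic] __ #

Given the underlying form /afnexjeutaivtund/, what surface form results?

Rule 1 (intervocalic voicing): /t/ is a voiceless stop between vowels /u/ and /a/, so it voices to [d]. /afnexjeutaivtund/ → afnexjeudaivtund.
Rule 2 (regressive voicing assimilation): /v/ precedes the voiceless obstruent /t/, so it devoices to [f] by assimilation. /afnexjeudaivtund/ → afnexjeudaiftund.
Rule 3 (final cluster simplification): /d/ is the second consonant of a word-final cluster /nd/, so it deletes. /afnexjeudaiftund/ → afnexjeudaiftun.

afnexjeudaiftun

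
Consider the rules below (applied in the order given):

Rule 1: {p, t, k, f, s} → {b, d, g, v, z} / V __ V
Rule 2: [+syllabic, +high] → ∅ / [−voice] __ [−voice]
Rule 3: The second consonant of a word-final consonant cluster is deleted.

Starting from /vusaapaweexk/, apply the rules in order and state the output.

Rule 1 (intervocalic voicing): /s/ is a voiceless obstruent between vowels /u/ and /a/, so it voices to [z]. /p/ is a voiceless obstruent between vowels /a/ and /a/, so it voices to [b]. /vusaapaweexk/ → vuzaabaweexk.
Rule 2 (high vowel syncope): no segment meets the environment; /vuzaabaweexk/ is unchanged.
Rule 3 (final cluster simplification): /k/ is the second consonant of a word-final cluster /xk/, so it deletes. /vuzaabaweexk/ → vuzaabaweex.

vuzaabaweex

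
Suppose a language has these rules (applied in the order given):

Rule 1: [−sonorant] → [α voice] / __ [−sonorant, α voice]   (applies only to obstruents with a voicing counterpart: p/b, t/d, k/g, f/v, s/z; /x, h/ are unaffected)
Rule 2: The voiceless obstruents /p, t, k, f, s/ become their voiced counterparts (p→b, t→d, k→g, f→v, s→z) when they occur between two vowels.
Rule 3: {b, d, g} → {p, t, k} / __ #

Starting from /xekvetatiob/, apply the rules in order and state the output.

xegvedadiop

Rule 1 (regressive voicing assimilation): /k/ precedes the voiced obstruent /v/, so it voices to [g] by assimilation. /xekvetatiob/ → xegvetatiob.
Rule 2 (intervocalic voicing): /t/ is a voiceless obstruent between vowels /e/ and /a/, so it voices to [d]. /t/ is a voiceless obstruent between vowels /a/ and /i/, so it voices to [d]. /xegvetatiob/ → xegvedadiob.
Rule 3 (final devoicing): /b/ is a voiced stop in word-final position, so it devoices to [p]. /xegvedadiob/ → xegvedadiop.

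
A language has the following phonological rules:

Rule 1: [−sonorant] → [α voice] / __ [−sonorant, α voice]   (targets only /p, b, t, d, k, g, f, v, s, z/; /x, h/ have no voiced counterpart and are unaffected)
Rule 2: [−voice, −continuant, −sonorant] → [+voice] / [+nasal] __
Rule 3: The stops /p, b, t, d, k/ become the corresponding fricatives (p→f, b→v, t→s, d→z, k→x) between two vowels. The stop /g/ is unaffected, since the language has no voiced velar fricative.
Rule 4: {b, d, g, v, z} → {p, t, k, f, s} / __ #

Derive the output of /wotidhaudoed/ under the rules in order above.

Rule 1 (regressive voicing assimilation): /d/ precedes the voiceless obstruent /h/, so it devoices to [t] by assimilation. /wotidhaudoed/ → wotithaudoed.
Rule 2 (post-nasal voicing): no segment meets the environment; /wotithaudoed/ is unchanged.
Rule 3 (intervocalic spirantization): /t/ is a stop between vowels /o/ and /i/, so it spirantizes to the fricative [s]. /d/ is a stop between vowels /u/ and /o/, so it spirantizes to the fricative [z]. /wotithaudoed/ → wosithauzoed.
Rule 4 (final devoicing): /d/ is a voiced obstruent in word-final position, so it devoices to [t]. /wosithauzoed/ → wosithauzoet.

wosithauzoet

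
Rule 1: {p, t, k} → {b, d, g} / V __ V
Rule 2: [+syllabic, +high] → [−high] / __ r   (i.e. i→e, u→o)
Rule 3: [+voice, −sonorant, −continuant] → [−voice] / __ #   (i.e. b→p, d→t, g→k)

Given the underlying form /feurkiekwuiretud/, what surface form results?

Rule 1 (intervocalic voicing): /t/ is a voiceless stop between vowels /e/ and /u/, so it voices to [d]. /feurkiekwuiretud/ → feurkiekwuiredud.
Rule 2 (pre-rhotic lowering): /u/ is a high vowel immediately before /r/, so it lowers to [o]. /i/ is a high vowel immediately before /r/, so it lowers to [e]. /feurkiekwuiredud/ → feorkiekwueredud.
Rule 3 (final devoicing): /d/ is a voiced stop in word-final position, so it devoices to [t]. /feorkiekwueredud/ → feorkiekwueredut.

feorkiekwueredut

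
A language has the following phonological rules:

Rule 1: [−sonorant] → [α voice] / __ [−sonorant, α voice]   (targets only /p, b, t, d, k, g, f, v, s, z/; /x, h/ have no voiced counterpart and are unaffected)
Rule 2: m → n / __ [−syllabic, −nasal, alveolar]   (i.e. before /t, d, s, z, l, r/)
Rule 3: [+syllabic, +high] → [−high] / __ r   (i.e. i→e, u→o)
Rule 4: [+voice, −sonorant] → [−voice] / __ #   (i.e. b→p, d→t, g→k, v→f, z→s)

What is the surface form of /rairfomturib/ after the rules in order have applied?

Rule 1 (regressive voicing assimilation): no segment meets the environment; /rairfomturib/ is unchanged.
Rule 2 (nasal place assimilation): /m/ precedes the alveolar consonant /t/, so it assimilates in place to [n]. /rairfomturib/ → rairfonturib.
Rule 3 (pre-rhotic lowering): /i/ is a high vowel immediately before /r/, so it lowers to [e]. /u/ is a high vowel immediately before /r/, so it lowers to [o]. /rairfonturib/ → raerfontorib.
Rule 4 (final devoicing): /b/ is a voiced obstruent in word-final position, so it devoices to [p]. /raerfontorib/ → raerfontorip.

raerfontorip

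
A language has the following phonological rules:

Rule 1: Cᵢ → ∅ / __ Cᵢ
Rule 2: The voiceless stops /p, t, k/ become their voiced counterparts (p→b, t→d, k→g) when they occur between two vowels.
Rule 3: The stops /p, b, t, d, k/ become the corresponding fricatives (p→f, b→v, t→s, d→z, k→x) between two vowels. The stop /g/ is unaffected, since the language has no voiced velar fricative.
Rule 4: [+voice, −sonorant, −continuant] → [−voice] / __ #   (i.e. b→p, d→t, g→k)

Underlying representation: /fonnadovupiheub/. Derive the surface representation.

Rule 1 (degemination): /nn/ is a geminate; the first /n/ deletes. /fonnadovupiheub/ → fonadovupiheub.
Rule 2 (intervocalic voicing): /p/ is a voiceless stop between vowels /u/ and /i/, so it voices to [b]. /fonadovupiheub/ → fonadovubiheub.
Rule 3 (intervocalic spirantization): /d/ is a stop between vowels /a/ and /o/, so it spirantizes to the fricative [z]. /b/ is a stop between vowels /u/ and /i/, so it spirantizes to the fricative [v]. /fonadovubiheub/ → fonazovuviheub.
Rule 4 (final devoicing): /b/ is a voiced stop in word-final position, so it devoices to [p]. /fonazovuviheub/ → fonazovuviheup.

fonazovuviheup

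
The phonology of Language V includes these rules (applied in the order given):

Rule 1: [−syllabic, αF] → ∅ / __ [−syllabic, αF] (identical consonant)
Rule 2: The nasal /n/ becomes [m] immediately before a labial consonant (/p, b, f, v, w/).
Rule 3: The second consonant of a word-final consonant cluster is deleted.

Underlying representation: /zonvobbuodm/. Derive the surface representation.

zomvobuod

Rule 1 (degemination): /bb/ is a geminate; the first /b/ deletes. /zonvobbuodm/ → zonvobuodm.
Rule 2 (nasal place assimilation): /n/ precedes the labial consonant /v/, so it assimilates in place to [m]. /zonvobuodm/ → zomvobuodm.
Rule 3 (final cluster simplification): /m/ is the second consonant of a word-final cluster /dm/, so it deletes. /zomvobuodm/ → zomvobuod.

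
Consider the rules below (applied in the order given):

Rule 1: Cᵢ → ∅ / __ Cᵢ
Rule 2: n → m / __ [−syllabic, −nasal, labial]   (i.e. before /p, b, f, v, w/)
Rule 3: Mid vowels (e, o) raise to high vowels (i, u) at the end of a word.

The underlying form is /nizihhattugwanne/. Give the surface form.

Rule 1 (degemination): /hh/ is a geminate; the first /h/ deletes. /tt/ is a geminate; the first /t/ deletes. /nn/ is a geminate; the first /n/ deletes. /nizihhattugwanne/ → nizihatugwane.
Rule 2 (nasal place assimilation): no segment meets the environment; /nizihatugwane/ is unchanged.
Rule 3 (final vowel raising): /e/ is a mid vowel in word-final position, so it raises to [i]. /nizihatugwane/ → nizihatugwani.

nizihatugwani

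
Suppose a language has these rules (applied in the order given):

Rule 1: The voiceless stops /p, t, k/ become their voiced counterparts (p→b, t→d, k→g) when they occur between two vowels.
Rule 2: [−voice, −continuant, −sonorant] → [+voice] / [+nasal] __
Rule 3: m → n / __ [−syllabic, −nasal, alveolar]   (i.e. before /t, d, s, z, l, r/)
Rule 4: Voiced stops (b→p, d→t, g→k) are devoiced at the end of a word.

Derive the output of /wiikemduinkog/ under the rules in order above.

Rule 1 (intervocalic voicing): /k/ is a voiceless stop between vowels /i/ and /e/, so it voices to [g]. /wiikemduinkog/ → wiigemduinkog.
Rule 2 (post-nasal voicing): /k/ is a voiceless stop immediately after the nasal /n/, so it voices to [g]. /wiigemduinkog/ → wiigemduingog.
Rule 3 (nasal place assimilation): /m/ precedes the alveolar consonant /d/, so it assimilates in place to [n]. /wiigemduingog/ → wiigenduingog.
Rule 4 (final devoicing): /g/ is a voiced stop in word-final position, so it devoices to [k]. /wiigenduingog/ → wiigenduingok.

wiigenduingok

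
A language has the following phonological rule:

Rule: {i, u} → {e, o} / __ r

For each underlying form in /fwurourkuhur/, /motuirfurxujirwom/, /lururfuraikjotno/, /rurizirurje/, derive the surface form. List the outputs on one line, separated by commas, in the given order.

fworoorkuhor, motuerforxujerwom, lororforaikjotno, rorizerorje

/fwurourkuhur/: /u/ is a high vowel immediately before /r/, so it lowers to [o]. /u/ is a high vowel immediately before /r/, so it lowers to [o]. /u/ is a high vowel immediately before /r/, so it lowers to [o]. → [fworoorkuhor].
/motuirfurxujirwom/: /i/ is a high vowel immediately before /r/, so it lowers to [e]. /u/ is a high vowel immediately before /r/, so it lowers to [o]. /i/ is a high vowel immediately before /r/, so it lowers to [e]. → [motuerforxujerwom].
/lururfuraikjotno/: /u/ is a high vowel immediately before /r/, so it lowers to [o]. /u/ is a high vowel immediately before /r/, so it lowers to [o]. /u/ is a high vowel immediately before /r/, so it lowers to [o]. → [lororforaikjotno].
/rurizirurje/: /u/ is a high vowel immediately before /r/, so it lowers to [o]. /i/ is a high vowel immediately before /r/, so it lowers to [e]. /u/ is a high vowel immediately before /r/, so it lowers to [o]. → [rorizerorje].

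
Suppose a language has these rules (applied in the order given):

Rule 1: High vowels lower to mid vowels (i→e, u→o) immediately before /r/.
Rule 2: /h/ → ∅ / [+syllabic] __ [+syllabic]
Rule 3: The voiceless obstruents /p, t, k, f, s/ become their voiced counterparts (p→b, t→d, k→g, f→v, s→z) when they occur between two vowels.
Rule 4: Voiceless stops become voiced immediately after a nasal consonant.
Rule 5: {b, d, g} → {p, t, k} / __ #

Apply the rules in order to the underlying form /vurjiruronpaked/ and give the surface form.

Rule 1 (pre-rhotic lowering): /u/ is a high vowel immediately before /r/, so it lowers to [o]. /i/ is a high vowel immediately before /r/, so it lowers to [e]. /u/ is a high vowel immediately before /r/, so it lowers to [o]. /vurjiruronpaked/ → vorjeroronpaked.
Rule 2 (intervocalic h-deletion): no segment meets the environment; /vorjeroronpaked/ is unchanged.
Rule 3 (intervocalic voicing): /k/ is a voiceless obstruent between vowels /a/ and /e/, so it voices to [g]. /vorjeroronpaked/ → vorjeroronpaged.
Rule 4 (post-nasal voicing): /p/ is a voiceless stop immediately after the nasal /n/, so it voices to [b]. /vorjeroronpaged/ → vorjeroronbaged.
Rule 5 (final devoicing): /d/ is a voiced stop in word-final position, so it devoices to [t]. /vorjeroronbaged/ → vorjeroronbaget.

vorjeroronbaget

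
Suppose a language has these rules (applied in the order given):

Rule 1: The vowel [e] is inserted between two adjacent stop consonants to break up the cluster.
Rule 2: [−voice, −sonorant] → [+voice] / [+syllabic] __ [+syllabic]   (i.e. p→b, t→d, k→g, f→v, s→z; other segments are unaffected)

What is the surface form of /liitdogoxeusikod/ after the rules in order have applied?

Rule 1 (stop-cluster e-epenthesis): /t/ and /d/ form a stop–stop cluster, so [e] is inserted between them. /liitdogoxeusikod/ → liitedogoxeusikod.
Rule 2 (intervocalic voicing): /t/ is a voiceless obstruent between vowels /i/ and /e/, so it voices to [d]. /s/ is a voiceless obstruent between vowels /u/ and /i/, so it voices to [z]. /k/ is a voiceless obstruent between vowels /i/ and /o/, so it voices to [g]. /liitedogoxeusikod/ → liidedogoxeuzigod.

liidedogoxeuzigod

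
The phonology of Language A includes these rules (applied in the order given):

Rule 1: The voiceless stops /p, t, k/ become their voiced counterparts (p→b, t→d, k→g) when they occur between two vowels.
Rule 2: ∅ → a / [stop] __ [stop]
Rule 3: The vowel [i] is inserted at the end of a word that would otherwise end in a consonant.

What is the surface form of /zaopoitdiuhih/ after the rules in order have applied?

Rule 1 (intervocalic voicing): /p/ is a voiceless stop between vowels /o/ and /o/, so it voices to [b]. /zaopoitdiuhih/ → zaoboitdiuhih.
Rule 2 (stop-cluster a-epenthesis): /t/ and /d/ form a stop–stop cluster, so [a] is inserted between them. /zaoboitdiuhih/ → zaoboitadiuhih.
Rule 3 (final i-epenthesis): the form ends in the consonant /h/, so [i] is inserted word-finally. /zaoboitadiuhih/ → zaoboitadiuhihi.

zaoboitadiuhihi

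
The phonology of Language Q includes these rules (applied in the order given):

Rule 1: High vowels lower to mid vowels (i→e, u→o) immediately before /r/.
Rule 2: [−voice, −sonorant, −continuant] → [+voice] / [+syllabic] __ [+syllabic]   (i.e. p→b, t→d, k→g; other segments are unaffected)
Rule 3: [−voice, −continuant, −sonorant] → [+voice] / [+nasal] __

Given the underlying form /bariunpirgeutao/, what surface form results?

Rule 1 (pre-rhotic lowering): /i/ is a high vowel immediately before /r/, so it lowers to [e]. /bariunpirgeutao/ → bariunpergeutao.
Rule 2 (intervocalic voicing): /t/ is a voiceless stop between vowels /u/ and /a/, so it voices to [d]. /bariunpergeutao/ → bariunpergeudao.
Rule 3 (post-nasal voicing): /p/ is a voiceless stop immediately after the nasal /n/, so it voices to [b]. /bariunpergeudao/ → bariunbergeudao.

bariunbergeudao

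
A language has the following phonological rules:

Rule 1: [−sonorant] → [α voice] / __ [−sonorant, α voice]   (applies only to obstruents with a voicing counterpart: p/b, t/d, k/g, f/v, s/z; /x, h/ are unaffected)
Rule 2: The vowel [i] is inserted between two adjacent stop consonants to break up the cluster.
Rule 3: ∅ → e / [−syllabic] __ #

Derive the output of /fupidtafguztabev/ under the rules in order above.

Rule 1 (regressive voicing assimilation): /d/ precedes the voiceless obstruent /t/, so it devoices to [t] by assimilation. /f/ precedes the voiced obstruent /g/, so it voices to [v] by assimilation. /z/ precedes the voiceless obstruent /t/, so it devoices to [s] by assimilation. /fupidtafguztabev/ → fupittavgustabev.
Rule 2 (stop-cluster i-epenthesis): /t/ and /t/ form a stop–stop cluster, so [i] is inserted between them. /fupittavgustabev/ → fupititavgustabev.
Rule 3 (final e-epenthesis): the form ends in the consonant /v/, so [e] is inserted word-finally. /fupititavgustabev/ → fupititavgustabeve.

fupititavgustabeve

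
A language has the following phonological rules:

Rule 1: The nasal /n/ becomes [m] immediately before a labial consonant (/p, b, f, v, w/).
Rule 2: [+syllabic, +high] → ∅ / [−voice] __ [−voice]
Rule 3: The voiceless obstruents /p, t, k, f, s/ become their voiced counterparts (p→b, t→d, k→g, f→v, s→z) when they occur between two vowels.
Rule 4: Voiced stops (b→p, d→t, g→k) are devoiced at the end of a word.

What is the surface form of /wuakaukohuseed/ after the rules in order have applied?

Rule 1 (nasal place assimilation): no segment meets the environment; /wuakaukohuseed/ is unchanged.
Rule 2 (high vowel syncope): /u/ is a high vowel flanked by voiceless consonants /h/ and /s/, so it deletes. /wuakaukohuseed/ → wuakaukohseed.
Rule 3 (intervocalic voicing): /k/ is a voiceless obstruent between vowels /a/ and /a/, so it voices to [g]. /k/ is a voiceless obstruent between vowels /u/ and /o/, so it voices to [g]. /wuakaukohseed/ → wuagaugohseed.
Rule 4 (final devoicing): /d/ is a voiced stop in word-final position, so it devoices to [t]. /wuagaugohseed/ → wuagaugohseet.

wuagaugohseet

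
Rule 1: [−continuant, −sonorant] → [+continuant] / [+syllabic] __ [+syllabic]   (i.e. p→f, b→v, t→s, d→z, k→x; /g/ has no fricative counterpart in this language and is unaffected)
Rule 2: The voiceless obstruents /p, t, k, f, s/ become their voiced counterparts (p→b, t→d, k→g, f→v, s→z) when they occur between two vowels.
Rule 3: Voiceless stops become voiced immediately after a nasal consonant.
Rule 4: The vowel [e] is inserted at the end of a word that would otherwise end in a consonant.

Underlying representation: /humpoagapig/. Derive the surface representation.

humboagavige

Rule 1 (intervocalic spirantization): /p/ is a stop between vowels /a/ and /i/, so it spirantizes to the fricative [f]. /humpoagapig/ → humpoagafig.
Rule 2 (intervocalic voicing): /f/ is a voiceless obstruent between vowels /a/ and /i/, so it voices to [v]. /humpoagafig/ → humpoagavig.
Rule 3 (post-nasal voicing): /p/ is a voiceless stop immediately after the nasal /m/, so it voices to [b]. /humpoagavig/ → humboagavig.
Rule 4 (final e-epenthesis): the form ends in the consonant /g/, so [e] is inserted word-finally. /humboagavig/ → humboagavige.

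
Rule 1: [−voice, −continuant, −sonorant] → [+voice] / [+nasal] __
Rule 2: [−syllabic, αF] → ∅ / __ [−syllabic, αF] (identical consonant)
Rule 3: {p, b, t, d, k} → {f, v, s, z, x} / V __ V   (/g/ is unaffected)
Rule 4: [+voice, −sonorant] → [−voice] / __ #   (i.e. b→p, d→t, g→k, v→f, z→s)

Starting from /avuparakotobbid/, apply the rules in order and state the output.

avufaraxosovit

Rule 1 (post-nasal voicing): no segment meets the environment; /avuparakotobbid/ is unchanged.
Rule 2 (degemination): /bb/ is a geminate; the first /b/ deletes. /avuparakotobbid/ → avuparakotobid.
Rule 3 (intervocalic spirantization): /p/ is a stop between vowels /u/ and /a/, so it spirantizes to the fricative [f]. /k/ is a stop between vowels /a/ and /o/, so it spirantizes to the fricative [x]. /t/ is a stop between vowels /o/ and /o/, so it spirantizes to the fricative [s]. /b/ is a stop between vowels /o/ and /i/, so it spirantizes to the fricative [v]. /avuparakotobid/ → avufaraxosovid.
Rule 4 (final devoicing): /d/ is a voiced obstruent in word-final position, so it devoices to [t]. /avufaraxosovid/ → avufaraxosovit.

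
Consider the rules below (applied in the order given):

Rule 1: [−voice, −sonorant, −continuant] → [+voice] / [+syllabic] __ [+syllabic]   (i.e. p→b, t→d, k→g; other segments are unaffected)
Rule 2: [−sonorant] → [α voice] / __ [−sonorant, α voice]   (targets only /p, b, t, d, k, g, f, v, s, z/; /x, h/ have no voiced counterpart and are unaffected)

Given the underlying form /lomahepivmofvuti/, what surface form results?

Rule 1 (intervocalic voicing): /p/ is a voiceless stop between vowels /e/ and /i/, so it voices to [b]. /t/ is a voiceless stop between vowels /u/ and /i/, so it voices to [d]. /lomahepivmofvuti/ → lomahebivmofvudi.
Rule 2 (regressive voicing assimilation): /f/ precedes the voiced obstruent /v/, so it voices to [v] by assimilation. /lomahebivmofvudi/ → lomahebivmovvudi.

lomahebivmovvudi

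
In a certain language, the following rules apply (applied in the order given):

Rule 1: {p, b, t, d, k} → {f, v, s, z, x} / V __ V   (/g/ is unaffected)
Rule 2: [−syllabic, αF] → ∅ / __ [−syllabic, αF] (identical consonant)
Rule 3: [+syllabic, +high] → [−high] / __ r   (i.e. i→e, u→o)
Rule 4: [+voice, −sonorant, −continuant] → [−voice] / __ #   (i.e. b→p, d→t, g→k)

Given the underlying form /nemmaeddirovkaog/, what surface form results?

Rule 1 (intervocalic spirantization): no segment meets the environment; /nemmaeddirovkaog/ is unchanged.
Rule 2 (degemination): /mm/ is a geminate; the first /m/ deletes. /dd/ is a geminate; the first /d/ deletes. /nemmaeddirovkaog/ → nemaedirovkaog.
Rule 3 (pre-rhotic lowering): /i/ is a high vowel immediately before /r/, so it lowers to [e]. /nemaedirovkaog/ → nemaederovkaog.
Rule 4 (final devoicing): /g/ is a voiced stop in word-final position, so it devoices to [k]. /nemaederovkaog/ → nemaederovkaok.

nemaederovkaok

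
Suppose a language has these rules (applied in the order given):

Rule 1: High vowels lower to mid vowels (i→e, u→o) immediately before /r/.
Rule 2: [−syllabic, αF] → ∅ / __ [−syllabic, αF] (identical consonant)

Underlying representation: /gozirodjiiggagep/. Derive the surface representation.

gozerodjiigagep

Rule 1 (pre-rhotic lowering): /i/ is a high vowel immediately before /r/, so it lowers to [e]. /gozirodjiiggagep/ → gozerodjiiggagep.
Rule 2 (degemination): /gg/ is a geminate; the first /g/ deletes. /gozerodjiiggagep/ → gozerodjiigagep.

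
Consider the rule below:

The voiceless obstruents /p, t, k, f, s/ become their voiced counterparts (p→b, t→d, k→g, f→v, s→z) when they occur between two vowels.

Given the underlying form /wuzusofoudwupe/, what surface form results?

wuzuzovoudwube

/s/ is a voiceless obstruent between vowels /u/ and /o/, so it voices to [z].
/f/ is a voiceless obstruent between vowels /o/ and /o/, so it voices to [v].
/p/ is a voiceless obstruent between vowels /u/ and /e/, so it voices to [b].
Surface form: [wuzuzovoudwube].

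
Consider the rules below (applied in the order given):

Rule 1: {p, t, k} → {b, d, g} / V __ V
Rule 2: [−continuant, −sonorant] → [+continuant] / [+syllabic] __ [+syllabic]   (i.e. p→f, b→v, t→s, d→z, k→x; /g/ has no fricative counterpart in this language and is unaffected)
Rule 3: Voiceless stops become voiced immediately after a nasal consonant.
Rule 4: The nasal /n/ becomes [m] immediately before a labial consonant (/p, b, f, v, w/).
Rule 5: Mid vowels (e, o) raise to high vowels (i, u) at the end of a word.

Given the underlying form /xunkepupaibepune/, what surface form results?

Rule 1 (intervocalic voicing): /p/ is a voiceless stop between vowels /e/ and /u/, so it voices to [b]. /p/ is a voiceless stop between vowels /u/ and /a/, so it voices to [b]. /p/ is a voiceless stop between vowels /e/ and /u/, so it voices to [b]. /xunkepupaibepune/ → xunkebubaibebune.
Rule 2 (intervocalic spirantization): /b/ is a stop between vowels /e/ and /u/, so it spirantizes to the fricative [v]. /b/ is a stop between vowels /u/ and /a/, so it spirantizes to the fricative [v]. /b/ is a stop between vowels /i/ and /e/, so it spirantizes to the fricative [v]. /b/ is a stop between vowels /e/ and /u/, so it spirantizes to the fricative [v]. /xunkebubaibebune/ → xunkevuvaivevune.
Rule 3 (post-nasal voicing): /k/ is a voiceless stop immediately after the nasal /n/, so it voices to [g]. /xunkevuvaivevune/ → xungevuvaivevune.
Rule 4 (nasal place assimilation): no segment meets the environment; /xungevuvaivevune/ is unchanged.
Rule 5 (final vowel raising): /e/ is a mid vowel in word-final position, so it raises to [i]. /xungevuvaivevune/ → xungevuvaivevuni.

xungevuvaivevuni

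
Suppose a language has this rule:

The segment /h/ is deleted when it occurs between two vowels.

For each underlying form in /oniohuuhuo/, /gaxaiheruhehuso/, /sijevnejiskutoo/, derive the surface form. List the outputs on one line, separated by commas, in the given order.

/oniohuuhuo/: /h/ occurs between vowels /o/ and /u/, so it deletes. /h/ occurs between vowels /u/ and /u/, so it deletes. → [oniouuuo].
/gaxaiheruhehuso/: /h/ occurs between vowels /i/ and /e/, so it deletes. /h/ occurs between vowels /u/ and /e/, so it deletes. /h/ occurs between vowels /e/ and /u/, so it deletes. → [gaxaierueuso].
/sijevnejiskutoo/: the rule's environment is not met; surfaces unchanged as [sijevnejiskutoo].

oniouuuo, gaxaierueuso, sijevnejiskutoo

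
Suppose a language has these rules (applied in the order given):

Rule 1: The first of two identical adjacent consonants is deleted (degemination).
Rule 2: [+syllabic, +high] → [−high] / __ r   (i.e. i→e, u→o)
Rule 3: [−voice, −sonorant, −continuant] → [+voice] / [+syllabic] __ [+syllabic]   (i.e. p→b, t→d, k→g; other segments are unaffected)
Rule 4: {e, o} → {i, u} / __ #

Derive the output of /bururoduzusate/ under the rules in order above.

bororoduzusadi

Rule 1 (degemination): no segment meets the environment; /bururoduzusate/ is unchanged.
Rule 2 (pre-rhotic lowering): /u/ is a high vowel immediately before /r/, so it lowers to [o]. /u/ is a high vowel immediately before /r/, so it lowers to [o]. /bururoduzusate/ → bororoduzusate.
Rule 3 (intervocalic voicing): /t/ is a voiceless stop between vowels /a/ and /e/, so it voices to [d]. /bororoduzusate/ → bororoduzusade.
Rule 4 (final vowel raising): /e/ is a mid vowel in word-final position, so it raises to [i]. /bororoduzusade/ → bororoduzusadi.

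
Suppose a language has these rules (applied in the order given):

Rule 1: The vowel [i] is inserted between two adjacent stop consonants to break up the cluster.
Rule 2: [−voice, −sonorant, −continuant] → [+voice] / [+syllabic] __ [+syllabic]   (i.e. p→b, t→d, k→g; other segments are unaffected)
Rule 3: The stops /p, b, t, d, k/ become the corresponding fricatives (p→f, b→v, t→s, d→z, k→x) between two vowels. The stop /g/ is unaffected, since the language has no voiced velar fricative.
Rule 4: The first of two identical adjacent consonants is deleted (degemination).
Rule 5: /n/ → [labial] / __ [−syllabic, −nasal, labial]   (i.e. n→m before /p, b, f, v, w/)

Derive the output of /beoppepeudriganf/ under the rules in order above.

Rule 1 (stop-cluster i-epenthesis): /p/ and /p/ form a stop–stop cluster, so [i] is inserted between them. /beoppepeudriganf/ → beopipepeudriganf.
Rule 2 (intervocalic voicing): /p/ is a voiceless stop between vowels /o/ and /i/, so it voices to [b]. /p/ is a voiceless stop between vowels /i/ and /e/, so it voices to [b]. /p/ is a voiceless stop between vowels /e/ and /e/, so it voices to [b]. /beopipepeudriganf/ → beobibebeudriganf.
Rule 3 (intervocalic spirantization): /b/ is a stop between vowels /o/ and /i/, so it spirantizes to the fricative [v]. /b/ is a stop between vowels /i/ and /e/, so it spirantizes to the fricative [v]. /b/ is a stop between vowels /e/ and /e/, so it spirantizes to the fricative [v]. /beobibebeudriganf/ → beoviveveudriganf.
Rule 4 (degemination): no segment meets the environment; /beoviveveudriganf/ is unchanged.
Rule 5 (nasal place assimilation): /n/ precedes the labial consonant /f/, so it assimilates in place to [m]. /beoviveveudriganf/ → beoviveveudrigamf.

beoviveveudrigamf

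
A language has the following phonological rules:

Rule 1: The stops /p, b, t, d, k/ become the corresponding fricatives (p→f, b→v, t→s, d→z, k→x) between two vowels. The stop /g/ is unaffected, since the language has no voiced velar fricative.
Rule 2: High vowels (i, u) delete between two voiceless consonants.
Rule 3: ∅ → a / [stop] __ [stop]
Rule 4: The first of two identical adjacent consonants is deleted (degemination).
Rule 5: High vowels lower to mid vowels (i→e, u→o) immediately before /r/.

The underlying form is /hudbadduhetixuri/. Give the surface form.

hudabadaduhesxori

Rule 1 (intervocalic spirantization): /t/ is a stop between vowels /e/ and /i/, so it spirantizes to the fricative [s]. /hudbadduhetixuri/ → hudbadduhesixuri.
Rule 2 (high vowel syncope): /i/ is a high vowel flanked by voiceless consonants /s/ and /x/, so it deletes. /hudbadduhesixuri/ → hudbadduhesxuri.
Rule 3 (stop-cluster a-epenthesis): /d/ and /b/ form a stop–stop cluster, so [a] is inserted between them. /d/ and /d/ form a stop–stop cluster, so [a] is inserted between them. /hudbadduhesxuri/ → hudabadaduhesxuri.
Rule 4 (degemination): no segment meets the environment; /hudabadaduhesxuri/ is unchanged.
Rule 5 (pre-rhotic lowering): /u/ is a high vowel immediately before /r/, so it lowers to [o]. /hudabadaduhesxuri/ → hudabadaduhesxori.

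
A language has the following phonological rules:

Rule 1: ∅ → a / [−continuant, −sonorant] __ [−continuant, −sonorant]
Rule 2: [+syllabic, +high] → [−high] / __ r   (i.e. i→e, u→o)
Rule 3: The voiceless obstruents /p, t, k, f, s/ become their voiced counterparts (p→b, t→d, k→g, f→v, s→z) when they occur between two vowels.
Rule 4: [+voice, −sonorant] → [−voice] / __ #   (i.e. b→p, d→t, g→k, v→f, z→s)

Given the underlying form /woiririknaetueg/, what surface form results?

Rule 1 (stop-cluster a-epenthesis): no segment meets the environment; /woiririknaetueg/ is unchanged.
Rule 2 (pre-rhotic lowering): /i/ is a high vowel immediately before /r/, so it lowers to [e]. /i/ is a high vowel immediately before /r/, so it lowers to [e]. /woiririknaetueg/ → woereriknaetueg.
Rule 3 (intervocalic voicing): /t/ is a voiceless obstruent between vowels /e/ and /u/, so it voices to [d]. /woereriknaetueg/ → woereriknaedueg.
Rule 4 (final devoicing): /g/ is a voiced obstruent in word-final position, so it devoices to [k]. /woereriknaedueg/ → woereriknaeduek.

woereriknaeduek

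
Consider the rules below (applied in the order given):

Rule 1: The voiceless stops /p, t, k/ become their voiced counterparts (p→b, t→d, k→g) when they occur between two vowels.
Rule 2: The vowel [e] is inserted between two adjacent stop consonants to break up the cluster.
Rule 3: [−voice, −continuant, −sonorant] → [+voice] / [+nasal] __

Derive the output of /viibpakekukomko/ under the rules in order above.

Rule 1 (intervocalic voicing): /k/ is a voiceless stop between vowels /a/ and /e/, so it voices to [g]. /k/ is a voiceless stop between vowels /e/ and /u/, so it voices to [g]. /k/ is a voiceless stop between vowels /u/ and /o/, so it voices to [g]. /viibpakekukomko/ → viibpagegugomko.
Rule 2 (stop-cluster e-epenthesis): /b/ and /p/ form a stop–stop cluster, so [e] is inserted between them. /viibpagegugomko/ → viibepagegugomko.
Rule 3 (post-nasal voicing): /k/ is a voiceless stop immediately after the nasal /m/, so it voices to [g]. /viibepagegugomko/ → viibepagegugomgo.

viibepagegugomgo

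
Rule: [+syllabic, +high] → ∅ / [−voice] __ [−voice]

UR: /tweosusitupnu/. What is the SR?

/u/ is a high vowel flanked by voiceless consonants /s/ and /s/, so it deletes.
/i/ is a high vowel flanked by voiceless consonants /s/ and /t/, so it deletes.
/u/ is a high vowel flanked by voiceless consonants /t/ and /p/, so it deletes.
The other instance of /u/ does not occur in the required environment and remains unchanged.
Surface form: [tweosstpnu].

tweosstpnu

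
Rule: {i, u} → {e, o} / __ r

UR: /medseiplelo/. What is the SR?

No segment of /medseiplelo/ meets the structural description of the rule, so the form surfaces unchanged.

medseiplelo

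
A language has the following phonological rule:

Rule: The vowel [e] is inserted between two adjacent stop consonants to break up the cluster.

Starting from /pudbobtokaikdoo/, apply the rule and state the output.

/d/ and /b/ form a stop–stop cluster, so [e] is inserted between them.
/b/ and /t/ form a stop–stop cluster, so [e] is inserted between them.
/k/ and /d/ form a stop–stop cluster, so [e] is inserted between them.
Surface form: [pudebobetokaikedoo].

pudebobetokaikedoo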